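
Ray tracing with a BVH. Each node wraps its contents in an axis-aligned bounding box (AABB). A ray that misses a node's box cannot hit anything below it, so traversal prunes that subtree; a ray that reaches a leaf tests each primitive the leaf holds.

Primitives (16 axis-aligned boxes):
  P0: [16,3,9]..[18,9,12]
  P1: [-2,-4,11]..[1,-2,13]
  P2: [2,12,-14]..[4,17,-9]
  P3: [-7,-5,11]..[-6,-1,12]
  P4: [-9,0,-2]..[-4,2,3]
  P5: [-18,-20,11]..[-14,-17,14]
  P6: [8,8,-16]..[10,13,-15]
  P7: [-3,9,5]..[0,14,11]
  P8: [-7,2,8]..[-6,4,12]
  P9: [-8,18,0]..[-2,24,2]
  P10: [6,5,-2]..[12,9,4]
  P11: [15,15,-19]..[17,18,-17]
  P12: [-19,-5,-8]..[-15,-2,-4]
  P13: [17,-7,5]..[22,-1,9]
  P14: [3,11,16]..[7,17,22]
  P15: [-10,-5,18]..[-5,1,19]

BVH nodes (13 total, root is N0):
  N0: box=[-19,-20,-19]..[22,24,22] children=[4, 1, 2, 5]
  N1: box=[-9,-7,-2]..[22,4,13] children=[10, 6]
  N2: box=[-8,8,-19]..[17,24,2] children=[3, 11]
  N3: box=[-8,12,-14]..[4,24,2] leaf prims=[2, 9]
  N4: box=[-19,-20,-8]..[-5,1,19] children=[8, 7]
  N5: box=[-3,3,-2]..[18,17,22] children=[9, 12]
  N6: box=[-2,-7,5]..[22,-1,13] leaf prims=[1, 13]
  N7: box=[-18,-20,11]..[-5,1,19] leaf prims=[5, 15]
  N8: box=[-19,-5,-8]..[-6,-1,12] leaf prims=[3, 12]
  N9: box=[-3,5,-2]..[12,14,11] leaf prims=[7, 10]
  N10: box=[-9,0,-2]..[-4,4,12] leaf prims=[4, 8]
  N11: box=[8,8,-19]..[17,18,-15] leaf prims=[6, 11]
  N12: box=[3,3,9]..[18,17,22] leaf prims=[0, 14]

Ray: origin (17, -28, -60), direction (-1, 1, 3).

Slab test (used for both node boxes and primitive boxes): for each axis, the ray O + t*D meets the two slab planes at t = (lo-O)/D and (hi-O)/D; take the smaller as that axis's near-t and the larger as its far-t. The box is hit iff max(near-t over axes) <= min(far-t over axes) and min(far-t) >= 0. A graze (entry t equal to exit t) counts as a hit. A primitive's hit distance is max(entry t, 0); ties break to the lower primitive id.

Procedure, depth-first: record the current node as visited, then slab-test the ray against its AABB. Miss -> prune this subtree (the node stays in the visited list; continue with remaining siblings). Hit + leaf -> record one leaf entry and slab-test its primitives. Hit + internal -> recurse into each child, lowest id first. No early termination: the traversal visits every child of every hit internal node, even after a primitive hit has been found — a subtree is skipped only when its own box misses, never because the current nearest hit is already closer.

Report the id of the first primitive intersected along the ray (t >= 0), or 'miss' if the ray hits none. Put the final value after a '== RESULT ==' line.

Walk:
N0 x:[-5,36] y:[8,52] z:[41/3,82/3] -> hit [41/3,82/3], descend [1, 2, 4, 5]
  N1 x:[-5,26] y:[21,32] z:[58/3,73/3] -> hit [21,73/3], descend [6, 10]
    N6 x:[-5,19] y:[21,27] z:[65/3,73/3] -> miss, prune
    N10 x:[21,26] y:[28,32] z:[58/3,24] -> miss, prune
  N2 x:[0,25] y:[36,52] z:[41/3,62/3] -> miss, prune
  N4 x:[22,36] y:[8,29] z:[52/3,79/3] -> hit [22,79/3], descend [7, 8]
    N7 x:[22,35] y:[8,29] z:[71/3,79/3] -> hit [71/3,79/3] leaf, test {P5(miss), P15@t=26}
    N8 x:[23,36] y:[23,27] z:[52/3,24] -> hit [23,24] leaf, test {P3@t=71/3, P12(miss)}
  N5 x:[-1,20] y:[31,45] z:[58/3,82/3] -> miss, prune

9 AABB tests over nodes [0, 1, 6, 10, 2, 4, 7, 8, 5]; 2 leaves entered; closest P3.

== RESULT ==
3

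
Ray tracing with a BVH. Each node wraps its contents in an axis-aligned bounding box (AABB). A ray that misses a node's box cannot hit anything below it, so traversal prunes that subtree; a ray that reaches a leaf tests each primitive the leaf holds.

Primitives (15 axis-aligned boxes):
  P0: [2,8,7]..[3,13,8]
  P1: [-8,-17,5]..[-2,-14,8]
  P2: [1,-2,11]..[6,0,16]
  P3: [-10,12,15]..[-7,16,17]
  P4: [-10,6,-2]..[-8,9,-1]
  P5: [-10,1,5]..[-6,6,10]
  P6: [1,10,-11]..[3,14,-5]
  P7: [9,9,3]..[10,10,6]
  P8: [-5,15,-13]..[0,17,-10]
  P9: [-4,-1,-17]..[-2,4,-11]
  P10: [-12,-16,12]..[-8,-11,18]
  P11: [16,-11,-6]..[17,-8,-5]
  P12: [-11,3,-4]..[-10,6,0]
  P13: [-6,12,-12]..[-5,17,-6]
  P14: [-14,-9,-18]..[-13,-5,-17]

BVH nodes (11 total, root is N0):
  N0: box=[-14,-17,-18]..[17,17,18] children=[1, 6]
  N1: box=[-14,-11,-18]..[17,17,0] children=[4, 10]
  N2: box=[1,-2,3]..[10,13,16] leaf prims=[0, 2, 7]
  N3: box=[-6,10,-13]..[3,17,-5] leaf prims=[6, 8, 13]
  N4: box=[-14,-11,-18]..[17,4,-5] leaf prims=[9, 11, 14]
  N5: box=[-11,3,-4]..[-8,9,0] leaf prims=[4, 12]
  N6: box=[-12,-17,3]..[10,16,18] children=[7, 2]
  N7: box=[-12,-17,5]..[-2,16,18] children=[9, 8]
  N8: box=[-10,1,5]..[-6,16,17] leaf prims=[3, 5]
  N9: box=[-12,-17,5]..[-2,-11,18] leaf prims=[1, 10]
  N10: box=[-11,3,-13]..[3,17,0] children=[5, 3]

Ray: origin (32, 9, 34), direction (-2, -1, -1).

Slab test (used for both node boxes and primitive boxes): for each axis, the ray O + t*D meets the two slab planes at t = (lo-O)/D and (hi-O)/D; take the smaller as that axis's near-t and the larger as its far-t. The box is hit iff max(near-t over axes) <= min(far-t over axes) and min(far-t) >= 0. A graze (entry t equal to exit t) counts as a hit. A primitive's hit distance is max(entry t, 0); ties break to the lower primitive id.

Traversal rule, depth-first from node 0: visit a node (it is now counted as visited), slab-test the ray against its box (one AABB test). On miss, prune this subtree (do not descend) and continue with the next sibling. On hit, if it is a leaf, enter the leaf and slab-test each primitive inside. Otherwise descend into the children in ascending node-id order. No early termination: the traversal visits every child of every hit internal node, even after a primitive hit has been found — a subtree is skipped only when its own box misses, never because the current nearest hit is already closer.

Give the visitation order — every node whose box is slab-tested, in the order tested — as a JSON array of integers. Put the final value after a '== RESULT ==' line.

Walk:
N0 x:[15/2,23] y:[-8,26] z:[16,52] -> hit [16,23], descend [1, 6]
  N1 x:[15/2,23] y:[-8,20] z:[34,52] -> miss, prune
  N6 x:[11,22] y:[-7,26] z:[16,31] -> hit [16,22], descend [2, 7]
    N2 x:[11,31/2] y:[-4,11] z:[18,31] -> miss, prune
    N7 x:[17,22] y:[-7,26] z:[16,29] -> hit [17,22], descend [8, 9]
      N8 x:[19,21] y:[-7,8] z:[17,29] -> miss, prune
      N9 x:[17,22] y:[20,26] z:[16,29] -> hit [20,22] leaf, test {P1(miss), P10@t=20}

order=[0, 1, 6, 2, 7, 8, 9]  |boxes|=7  |leaves|=1  hit=P10

== RESULT ==
[0, 1, 6, 2, 7, 8, 9]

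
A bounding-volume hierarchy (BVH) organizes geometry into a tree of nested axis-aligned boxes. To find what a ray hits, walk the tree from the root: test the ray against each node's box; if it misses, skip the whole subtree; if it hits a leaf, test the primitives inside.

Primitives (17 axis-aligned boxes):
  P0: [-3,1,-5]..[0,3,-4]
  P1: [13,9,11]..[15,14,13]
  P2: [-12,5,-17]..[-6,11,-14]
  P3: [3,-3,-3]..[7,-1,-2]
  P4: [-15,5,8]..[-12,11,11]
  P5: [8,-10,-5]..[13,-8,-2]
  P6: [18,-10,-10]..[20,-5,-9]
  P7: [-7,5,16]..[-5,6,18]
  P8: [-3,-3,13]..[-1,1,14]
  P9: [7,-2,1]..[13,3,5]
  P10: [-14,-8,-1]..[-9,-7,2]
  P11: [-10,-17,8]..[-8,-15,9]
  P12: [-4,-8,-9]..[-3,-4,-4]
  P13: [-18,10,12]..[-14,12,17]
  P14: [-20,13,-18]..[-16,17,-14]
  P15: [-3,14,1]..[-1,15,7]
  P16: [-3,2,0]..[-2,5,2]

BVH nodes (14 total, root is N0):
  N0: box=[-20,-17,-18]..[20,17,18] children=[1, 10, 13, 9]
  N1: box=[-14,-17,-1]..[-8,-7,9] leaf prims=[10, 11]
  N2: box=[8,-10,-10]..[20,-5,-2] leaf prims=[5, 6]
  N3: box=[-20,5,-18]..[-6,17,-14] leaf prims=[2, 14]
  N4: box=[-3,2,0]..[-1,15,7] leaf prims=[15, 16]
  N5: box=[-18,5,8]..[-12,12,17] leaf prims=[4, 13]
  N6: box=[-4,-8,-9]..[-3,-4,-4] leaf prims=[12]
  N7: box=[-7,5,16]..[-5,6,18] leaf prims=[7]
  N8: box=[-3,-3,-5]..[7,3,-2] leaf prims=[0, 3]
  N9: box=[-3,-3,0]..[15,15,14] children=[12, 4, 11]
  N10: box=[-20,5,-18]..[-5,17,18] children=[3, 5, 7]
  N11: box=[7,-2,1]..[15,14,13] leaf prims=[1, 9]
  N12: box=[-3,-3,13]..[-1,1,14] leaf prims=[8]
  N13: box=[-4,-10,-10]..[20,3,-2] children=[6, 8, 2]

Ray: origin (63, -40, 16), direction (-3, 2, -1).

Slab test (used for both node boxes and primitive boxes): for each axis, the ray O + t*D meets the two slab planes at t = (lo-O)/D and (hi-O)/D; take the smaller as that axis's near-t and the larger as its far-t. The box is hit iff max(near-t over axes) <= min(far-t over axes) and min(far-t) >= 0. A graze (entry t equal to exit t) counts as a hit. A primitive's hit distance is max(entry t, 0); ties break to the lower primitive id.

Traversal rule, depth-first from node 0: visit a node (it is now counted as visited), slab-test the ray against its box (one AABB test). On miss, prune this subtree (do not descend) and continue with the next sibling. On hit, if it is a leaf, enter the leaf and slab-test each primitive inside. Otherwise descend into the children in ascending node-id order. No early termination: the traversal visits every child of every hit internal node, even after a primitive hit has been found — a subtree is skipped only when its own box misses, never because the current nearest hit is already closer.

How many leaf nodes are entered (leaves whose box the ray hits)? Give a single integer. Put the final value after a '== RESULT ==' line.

Walk:
N0 x:[43/3,83/3] y:[23/2,57/2] z:[-2,34] -> hit [43/3,83/3], descend [1, 9, 10, 13]
  N1 x:[71/3,77/3] y:[23/2,33/2] z:[7,17] -> miss, prune
  N9 x:[16,22] y:[37/2,55/2] z:[2,16] -> miss, prune
  N10 x:[68/3,83/3] y:[45/2,57/2] z:[-2,34] -> hit [68/3,83/3], descend [3, 5, 7]
    N3 x:[23,83/3] y:[45/2,57/2] z:[30,34] -> miss, prune
    N5 x:[25,27] y:[45/2,26] z:[-1,8] -> miss, prune
    N7 x:[68/3,70/3] y:[45/2,23] z:[-2,0] -> miss, prune
  N13 x:[43/3,67/3] y:[15,43/2] z:[18,26] -> hit [18,43/2], descend [2, 6, 8]
    N2 x:[43/3,55/3] y:[15,35/2] z:[18,26] -> miss, prune
    N6 x:[22,67/3] y:[16,18] z:[20,25] -> miss, prune
    N8 x:[56/3,22] y:[37/2,43/2] z:[18,21] -> hit [56/3,21] leaf, test {P0@t=21, P3@t=56/3}

11 AABB tests over nodes [0, 1, 9, 10, 3, 5, 7, 13, 2, 6, 8]; 1 leaf entered; closest P3.

== RESULT ==
1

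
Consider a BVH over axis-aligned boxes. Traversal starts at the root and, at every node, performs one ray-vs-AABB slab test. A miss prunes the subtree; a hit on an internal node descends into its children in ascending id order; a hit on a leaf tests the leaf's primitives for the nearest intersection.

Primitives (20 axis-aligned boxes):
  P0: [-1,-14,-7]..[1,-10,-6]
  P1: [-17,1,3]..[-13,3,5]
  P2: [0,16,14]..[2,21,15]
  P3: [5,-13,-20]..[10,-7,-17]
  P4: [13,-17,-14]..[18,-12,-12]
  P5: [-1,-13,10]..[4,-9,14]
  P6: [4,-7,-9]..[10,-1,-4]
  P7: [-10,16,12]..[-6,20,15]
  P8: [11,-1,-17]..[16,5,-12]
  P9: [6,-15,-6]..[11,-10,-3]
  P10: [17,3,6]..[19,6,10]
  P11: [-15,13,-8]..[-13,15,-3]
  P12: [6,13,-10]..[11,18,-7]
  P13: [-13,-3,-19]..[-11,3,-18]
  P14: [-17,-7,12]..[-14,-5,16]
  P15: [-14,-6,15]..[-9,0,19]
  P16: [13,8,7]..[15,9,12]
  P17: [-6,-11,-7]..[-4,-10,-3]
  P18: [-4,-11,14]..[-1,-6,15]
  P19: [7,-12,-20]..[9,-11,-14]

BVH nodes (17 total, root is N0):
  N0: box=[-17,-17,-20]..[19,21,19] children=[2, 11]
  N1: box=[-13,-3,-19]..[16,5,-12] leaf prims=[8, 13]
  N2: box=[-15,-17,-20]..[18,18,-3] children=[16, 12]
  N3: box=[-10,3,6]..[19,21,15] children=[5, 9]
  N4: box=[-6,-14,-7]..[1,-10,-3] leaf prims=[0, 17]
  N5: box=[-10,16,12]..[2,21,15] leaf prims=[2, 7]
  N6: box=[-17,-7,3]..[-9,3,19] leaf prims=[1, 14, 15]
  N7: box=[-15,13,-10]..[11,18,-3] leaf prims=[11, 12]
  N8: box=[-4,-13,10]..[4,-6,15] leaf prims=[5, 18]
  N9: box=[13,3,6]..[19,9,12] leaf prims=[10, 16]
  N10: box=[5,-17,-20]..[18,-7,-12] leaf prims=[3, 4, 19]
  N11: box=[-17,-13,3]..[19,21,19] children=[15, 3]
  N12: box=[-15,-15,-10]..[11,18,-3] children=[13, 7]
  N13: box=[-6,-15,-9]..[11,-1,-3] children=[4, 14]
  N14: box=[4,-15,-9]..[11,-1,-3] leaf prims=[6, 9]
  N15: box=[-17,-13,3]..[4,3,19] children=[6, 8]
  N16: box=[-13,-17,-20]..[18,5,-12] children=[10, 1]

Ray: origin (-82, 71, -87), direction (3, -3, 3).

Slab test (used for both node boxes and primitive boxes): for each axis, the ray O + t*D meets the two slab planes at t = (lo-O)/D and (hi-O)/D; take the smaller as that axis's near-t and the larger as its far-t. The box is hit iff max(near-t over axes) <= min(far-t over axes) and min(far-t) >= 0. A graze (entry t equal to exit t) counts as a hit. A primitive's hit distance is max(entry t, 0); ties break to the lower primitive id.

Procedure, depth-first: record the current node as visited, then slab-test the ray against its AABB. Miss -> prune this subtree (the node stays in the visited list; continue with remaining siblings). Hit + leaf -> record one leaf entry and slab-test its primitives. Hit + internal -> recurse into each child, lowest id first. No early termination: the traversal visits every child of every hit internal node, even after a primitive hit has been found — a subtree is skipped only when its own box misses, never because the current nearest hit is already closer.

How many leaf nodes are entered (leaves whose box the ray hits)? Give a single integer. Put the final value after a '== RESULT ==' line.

Trace the traversal:
N0 x:[65/3,101/3] y:[50/3,88/3] z:[67/3,106/3] -> hit [67/3,88/3], descend [2, 11]
  N2 x:[67/3,100/3] y:[53/3,88/3] z:[67/3,28] -> hit [67/3,28], descend [12, 16]
    N12 x:[67/3,31] y:[53/3,86/3] z:[77/3,28] -> hit [77/3,28], descend [7, 13]
      N7 x:[67/3,31] y:[53/3,58/3] z:[77/3,28] -> miss, prune
      N13 x:[76/3,31] y:[24,86/3] z:[26,28] -> hit [26,28], descend [4, 14]
        N4 x:[76/3,83/3] y:[27,85/3] z:[80/3,28] -> hit [27,83/3] leaf, test {P0@t=27, P17(miss)}
        N14 x:[86/3,31] y:[24,86/3] z:[26,28] -> miss, prune
    N16 x:[23,100/3] y:[22,88/3] z:[67/3,25] -> hit [23,25], descend [1, 10]
      N1 x:[23,98/3] y:[22,74/3] z:[68/3,25] -> hit [23,74/3] leaf, test {P8(miss), P13@t=23}
      N10 x:[29,100/3] y:[26,88/3] z:[67/3,25] -> miss, prune
  N11 x:[65/3,101/3] y:[50/3,28] z:[30,106/3] -> miss, prune

11 AABB tests over nodes [0, 2, 12, 7, 13, 4, 14, 16, 1, 10, 11]; 2 leaves entered; closest P13.

== RESULT ==
2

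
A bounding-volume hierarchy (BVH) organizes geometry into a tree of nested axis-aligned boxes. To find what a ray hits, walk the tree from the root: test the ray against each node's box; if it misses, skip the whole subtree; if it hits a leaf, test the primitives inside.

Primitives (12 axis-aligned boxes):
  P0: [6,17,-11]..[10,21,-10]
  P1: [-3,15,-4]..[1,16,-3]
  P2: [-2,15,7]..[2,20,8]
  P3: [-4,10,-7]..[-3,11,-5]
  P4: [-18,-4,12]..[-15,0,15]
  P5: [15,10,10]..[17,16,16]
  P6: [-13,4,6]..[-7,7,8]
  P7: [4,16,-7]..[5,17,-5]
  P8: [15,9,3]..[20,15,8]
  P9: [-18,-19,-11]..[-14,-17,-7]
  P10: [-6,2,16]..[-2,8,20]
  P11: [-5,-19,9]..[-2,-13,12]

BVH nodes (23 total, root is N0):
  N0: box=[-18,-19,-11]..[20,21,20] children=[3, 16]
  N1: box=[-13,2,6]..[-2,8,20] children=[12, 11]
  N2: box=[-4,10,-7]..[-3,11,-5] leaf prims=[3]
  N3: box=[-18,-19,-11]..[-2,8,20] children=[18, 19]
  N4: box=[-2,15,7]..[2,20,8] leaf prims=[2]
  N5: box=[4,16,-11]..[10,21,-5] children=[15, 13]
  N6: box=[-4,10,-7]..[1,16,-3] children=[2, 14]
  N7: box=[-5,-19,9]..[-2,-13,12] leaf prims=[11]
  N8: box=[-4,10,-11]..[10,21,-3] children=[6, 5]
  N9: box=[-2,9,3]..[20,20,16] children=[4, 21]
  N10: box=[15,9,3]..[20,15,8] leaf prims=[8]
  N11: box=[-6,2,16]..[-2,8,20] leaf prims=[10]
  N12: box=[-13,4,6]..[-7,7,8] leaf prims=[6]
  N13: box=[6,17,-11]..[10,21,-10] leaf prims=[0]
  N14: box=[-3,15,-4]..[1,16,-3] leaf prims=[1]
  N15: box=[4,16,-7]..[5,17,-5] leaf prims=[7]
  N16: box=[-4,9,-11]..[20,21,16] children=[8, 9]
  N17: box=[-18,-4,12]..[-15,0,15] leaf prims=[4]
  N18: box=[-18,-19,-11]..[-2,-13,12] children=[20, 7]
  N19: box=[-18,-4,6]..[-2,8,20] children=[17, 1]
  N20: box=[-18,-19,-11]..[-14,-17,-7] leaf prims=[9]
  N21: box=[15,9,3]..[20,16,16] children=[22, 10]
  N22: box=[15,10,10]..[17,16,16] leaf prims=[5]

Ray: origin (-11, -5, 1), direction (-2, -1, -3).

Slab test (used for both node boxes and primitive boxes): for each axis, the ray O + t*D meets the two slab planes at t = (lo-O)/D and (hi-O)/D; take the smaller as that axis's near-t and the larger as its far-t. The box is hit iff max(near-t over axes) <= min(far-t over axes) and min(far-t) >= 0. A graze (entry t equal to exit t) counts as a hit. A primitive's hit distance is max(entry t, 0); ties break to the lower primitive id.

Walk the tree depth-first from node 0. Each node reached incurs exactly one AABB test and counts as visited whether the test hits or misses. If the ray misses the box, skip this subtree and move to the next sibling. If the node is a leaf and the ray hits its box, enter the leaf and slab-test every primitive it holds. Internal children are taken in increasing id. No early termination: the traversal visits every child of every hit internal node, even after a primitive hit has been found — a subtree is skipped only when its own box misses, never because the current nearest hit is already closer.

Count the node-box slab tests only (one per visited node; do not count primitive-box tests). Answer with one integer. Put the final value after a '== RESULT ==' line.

Walk:
N0 x:[-31/2,7/2] y:[-26,14] z:[-19/3,4] -> hit [-19/3,7/2], descend [3, 16]
  N3 x:[-9/2,7/2] y:[-13,14] z:[-19/3,4] -> hit [-9/2,7/2], descend [18, 19]
    N18 x:[-9/2,7/2] y:[8,14] z:[-11/3,4] -> miss, prune
    N19 x:[-9/2,7/2] y:[-13,-1] z:[-19/3,-5/3] -> miss, prune
  N16 x:[-31/2,-7/2] y:[-26,-14] z:[-5,4] -> miss, prune

order=[0, 3, 18, 19, 16]  |boxes|=5  |leaves|=0  hit=miss

== RESULT ==
5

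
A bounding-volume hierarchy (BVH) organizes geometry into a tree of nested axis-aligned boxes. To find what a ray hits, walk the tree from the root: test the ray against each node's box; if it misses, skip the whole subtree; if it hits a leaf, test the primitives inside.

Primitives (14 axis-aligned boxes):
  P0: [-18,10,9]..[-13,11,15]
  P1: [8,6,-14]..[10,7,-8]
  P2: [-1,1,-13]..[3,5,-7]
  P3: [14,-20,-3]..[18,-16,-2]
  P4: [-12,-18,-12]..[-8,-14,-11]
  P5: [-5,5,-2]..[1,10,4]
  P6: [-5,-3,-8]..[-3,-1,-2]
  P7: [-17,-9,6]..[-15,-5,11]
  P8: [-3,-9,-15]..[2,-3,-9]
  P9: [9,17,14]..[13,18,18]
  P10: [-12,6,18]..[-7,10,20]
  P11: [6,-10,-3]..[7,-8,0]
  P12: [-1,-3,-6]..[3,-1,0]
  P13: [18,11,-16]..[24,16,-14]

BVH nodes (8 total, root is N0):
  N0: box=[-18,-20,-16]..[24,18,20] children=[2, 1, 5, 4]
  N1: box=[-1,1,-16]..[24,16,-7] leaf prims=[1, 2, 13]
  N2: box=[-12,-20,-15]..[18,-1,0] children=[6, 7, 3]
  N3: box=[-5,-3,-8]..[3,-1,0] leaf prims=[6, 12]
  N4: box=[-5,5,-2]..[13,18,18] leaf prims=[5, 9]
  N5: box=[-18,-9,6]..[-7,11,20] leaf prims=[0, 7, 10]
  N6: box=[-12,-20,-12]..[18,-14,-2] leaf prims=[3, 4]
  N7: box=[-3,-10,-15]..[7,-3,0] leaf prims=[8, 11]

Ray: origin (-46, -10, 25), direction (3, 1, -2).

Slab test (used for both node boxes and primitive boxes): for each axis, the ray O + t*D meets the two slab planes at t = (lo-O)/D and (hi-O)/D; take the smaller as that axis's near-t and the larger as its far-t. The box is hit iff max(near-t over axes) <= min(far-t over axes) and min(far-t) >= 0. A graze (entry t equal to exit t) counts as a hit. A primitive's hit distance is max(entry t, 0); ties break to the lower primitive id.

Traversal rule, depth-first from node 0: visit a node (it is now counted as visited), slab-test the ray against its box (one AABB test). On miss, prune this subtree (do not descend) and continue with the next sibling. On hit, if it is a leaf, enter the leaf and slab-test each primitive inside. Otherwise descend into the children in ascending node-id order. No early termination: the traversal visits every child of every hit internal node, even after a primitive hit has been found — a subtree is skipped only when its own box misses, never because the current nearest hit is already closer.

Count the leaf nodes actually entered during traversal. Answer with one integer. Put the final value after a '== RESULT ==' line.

Trace the traversal:
N0 x:[28/3,70/3] y:[-10,28] z:[5/2,41/2] -> hit [28/3,41/2], descend [1, 2, 4, 5]
  N1 x:[15,70/3] y:[11,26] z:[16,41/2] -> hit [16,41/2] leaf, test {P1(miss), P2(miss), P13(miss)}
  N2 x:[34/3,64/3] y:[-10,9] z:[25/2,20] -> miss, prune
  N4 x:[41/3,59/3] y:[15,28] z:[7/2,27/2] -> miss, prune
  N5 x:[28/3,13] y:[1,21] z:[5/2,19/2] -> hit [28/3,19/2] leaf, test {P0(miss), P7(miss), P10(miss)}

5 AABB tests over nodes [0, 1, 2, 4, 5]; 2 leaves entered; closest miss.

== RESULT ==
2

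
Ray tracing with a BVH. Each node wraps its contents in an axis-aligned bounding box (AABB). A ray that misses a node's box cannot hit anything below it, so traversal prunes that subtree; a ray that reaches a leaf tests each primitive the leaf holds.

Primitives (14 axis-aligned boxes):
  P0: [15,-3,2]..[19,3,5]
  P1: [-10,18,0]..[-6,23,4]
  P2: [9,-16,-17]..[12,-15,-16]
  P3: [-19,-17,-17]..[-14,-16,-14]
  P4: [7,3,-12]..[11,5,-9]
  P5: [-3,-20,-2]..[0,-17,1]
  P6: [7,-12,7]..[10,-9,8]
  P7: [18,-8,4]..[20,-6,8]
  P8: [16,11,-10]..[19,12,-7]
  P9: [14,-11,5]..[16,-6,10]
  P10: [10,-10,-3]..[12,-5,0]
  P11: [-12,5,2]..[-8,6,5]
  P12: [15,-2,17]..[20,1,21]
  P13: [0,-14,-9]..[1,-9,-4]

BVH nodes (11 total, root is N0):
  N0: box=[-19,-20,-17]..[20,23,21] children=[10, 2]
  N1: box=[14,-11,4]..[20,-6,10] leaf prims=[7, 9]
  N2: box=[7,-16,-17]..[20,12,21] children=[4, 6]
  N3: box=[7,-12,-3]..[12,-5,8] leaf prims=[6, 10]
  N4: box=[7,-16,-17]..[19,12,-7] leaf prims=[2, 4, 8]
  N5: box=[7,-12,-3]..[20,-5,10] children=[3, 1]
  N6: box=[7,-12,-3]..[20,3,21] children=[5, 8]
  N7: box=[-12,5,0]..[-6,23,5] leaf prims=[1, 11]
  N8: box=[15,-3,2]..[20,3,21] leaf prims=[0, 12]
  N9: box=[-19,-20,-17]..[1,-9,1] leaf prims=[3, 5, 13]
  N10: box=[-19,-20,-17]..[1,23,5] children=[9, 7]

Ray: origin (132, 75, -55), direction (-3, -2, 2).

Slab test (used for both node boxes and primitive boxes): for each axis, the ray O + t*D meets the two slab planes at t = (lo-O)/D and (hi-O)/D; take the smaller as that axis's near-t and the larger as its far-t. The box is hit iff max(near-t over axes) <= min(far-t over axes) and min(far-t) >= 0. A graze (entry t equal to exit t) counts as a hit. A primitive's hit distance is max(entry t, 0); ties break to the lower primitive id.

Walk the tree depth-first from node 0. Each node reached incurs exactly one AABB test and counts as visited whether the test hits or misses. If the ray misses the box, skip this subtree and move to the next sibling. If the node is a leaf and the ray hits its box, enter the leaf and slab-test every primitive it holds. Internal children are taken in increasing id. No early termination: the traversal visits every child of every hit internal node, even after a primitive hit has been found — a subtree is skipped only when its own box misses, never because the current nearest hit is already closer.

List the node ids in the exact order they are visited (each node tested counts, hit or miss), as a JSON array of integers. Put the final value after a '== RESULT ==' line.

Traverse from the root:
N0 x:[112/3,151/3] y:[26,95/2] z:[19,38] -> hit [112/3,38], descend [2, 10]
  N2 x:[112/3,125/3] y:[63/2,91/2] z:[19,38] -> hit [112/3,38], descend [4, 6]
    N4 x:[113/3,125/3] y:[63/2,91/2] z:[19,24] -> miss, prune
    N6 x:[112/3,125/3] y:[36,87/2] z:[26,38] -> hit [112/3,38], descend [5, 8]
      N5 x:[112/3,125/3] y:[40,87/2] z:[26,65/2] -> miss, prune
      N8 x:[112/3,39] y:[36,39] z:[57/2,38] -> hit [112/3,38] leaf, test {P0(miss), P12@t=112/3}
  N10 x:[131/3,151/3] y:[26,95/2] z:[19,30] -> miss, prune

Summary -> nodes [0, 2, 4, 6, 5, 8, 10]; box-tests=7; leaf-entries=1; first=P12

== RESULT ==
[0, 2, 4, 6, 5, 8, 10]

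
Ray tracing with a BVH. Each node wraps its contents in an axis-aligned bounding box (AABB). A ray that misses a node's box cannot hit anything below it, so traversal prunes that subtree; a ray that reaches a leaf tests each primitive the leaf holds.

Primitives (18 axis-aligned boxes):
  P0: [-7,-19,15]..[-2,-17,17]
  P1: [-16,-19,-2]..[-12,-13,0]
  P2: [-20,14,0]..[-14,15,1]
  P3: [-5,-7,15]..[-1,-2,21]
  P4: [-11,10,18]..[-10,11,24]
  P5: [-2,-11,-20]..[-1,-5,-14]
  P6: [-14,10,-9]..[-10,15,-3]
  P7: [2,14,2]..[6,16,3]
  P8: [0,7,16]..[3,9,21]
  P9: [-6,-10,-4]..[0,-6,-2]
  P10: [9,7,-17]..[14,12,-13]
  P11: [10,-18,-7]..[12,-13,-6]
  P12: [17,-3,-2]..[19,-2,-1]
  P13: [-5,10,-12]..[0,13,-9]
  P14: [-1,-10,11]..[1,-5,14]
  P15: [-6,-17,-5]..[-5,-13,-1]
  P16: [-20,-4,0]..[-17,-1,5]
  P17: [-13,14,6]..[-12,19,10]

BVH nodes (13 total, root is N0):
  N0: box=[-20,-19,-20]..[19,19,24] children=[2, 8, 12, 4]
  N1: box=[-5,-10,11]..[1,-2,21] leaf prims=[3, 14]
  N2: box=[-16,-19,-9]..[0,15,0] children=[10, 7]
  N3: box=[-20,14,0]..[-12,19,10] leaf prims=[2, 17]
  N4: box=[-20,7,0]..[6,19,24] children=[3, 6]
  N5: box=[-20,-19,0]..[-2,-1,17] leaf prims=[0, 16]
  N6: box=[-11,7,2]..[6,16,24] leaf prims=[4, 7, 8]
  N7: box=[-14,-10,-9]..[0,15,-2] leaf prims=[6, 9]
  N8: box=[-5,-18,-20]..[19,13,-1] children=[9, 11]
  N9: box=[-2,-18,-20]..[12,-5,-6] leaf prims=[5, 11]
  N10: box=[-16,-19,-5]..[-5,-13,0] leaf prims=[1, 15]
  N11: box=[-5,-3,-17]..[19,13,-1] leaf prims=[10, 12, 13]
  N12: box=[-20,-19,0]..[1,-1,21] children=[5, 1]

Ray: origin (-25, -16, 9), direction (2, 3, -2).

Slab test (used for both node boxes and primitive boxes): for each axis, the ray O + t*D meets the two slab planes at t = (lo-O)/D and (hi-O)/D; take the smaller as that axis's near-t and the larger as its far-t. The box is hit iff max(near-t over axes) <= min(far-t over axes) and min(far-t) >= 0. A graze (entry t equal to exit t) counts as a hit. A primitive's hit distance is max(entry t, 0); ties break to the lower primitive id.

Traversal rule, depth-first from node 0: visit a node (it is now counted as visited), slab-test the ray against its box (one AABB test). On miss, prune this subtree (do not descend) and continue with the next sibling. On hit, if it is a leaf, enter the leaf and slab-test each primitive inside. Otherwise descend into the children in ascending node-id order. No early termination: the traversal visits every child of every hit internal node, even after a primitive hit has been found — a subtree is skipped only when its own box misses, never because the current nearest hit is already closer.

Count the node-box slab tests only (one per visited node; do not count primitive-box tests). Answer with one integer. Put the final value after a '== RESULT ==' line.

Traverse from the root:
N0 x:[5/2,22] y:[-1,35/3] z:[-15/2,29/2] -> hit [5/2,35/3], descend [2, 4, 8, 12]
  N2 x:[9/2,25/2] y:[-1,31/3] z:[9/2,9] -> hit [9/2,9], descend [7, 10]
    N7 x:[11/2,25/2] y:[2,31/3] z:[11/2,9] -> hit [11/2,9] leaf, test {P6(miss), P9(miss)}
    N10 x:[9/2,10] y:[-1,1] z:[9/2,7] -> miss, prune
  N4 x:[5/2,31/2] y:[23/3,35/3] z:[-15/2,9/2] -> miss, prune
  N8 x:[10,22] y:[-2/3,29/3] z:[5,29/2] -> miss, prune
  N12 x:[5/2,13] y:[-1,5] z:[-6,9/2] -> hit [5/2,9/2], descend [1, 5]
    N1 x:[10,13] y:[2,14/3] z:[-6,-1] -> miss, prune
    N5 x:[5/2,23/2] y:[-1,5] z:[-4,9/2] -> hit [5/2,9/2] leaf, test {P0(miss), P16@t=4}

9 AABB tests over nodes [0, 2, 7, 10, 4, 8, 12, 1, 5]; 2 leaves entered; closest P16.

== RESULT ==
9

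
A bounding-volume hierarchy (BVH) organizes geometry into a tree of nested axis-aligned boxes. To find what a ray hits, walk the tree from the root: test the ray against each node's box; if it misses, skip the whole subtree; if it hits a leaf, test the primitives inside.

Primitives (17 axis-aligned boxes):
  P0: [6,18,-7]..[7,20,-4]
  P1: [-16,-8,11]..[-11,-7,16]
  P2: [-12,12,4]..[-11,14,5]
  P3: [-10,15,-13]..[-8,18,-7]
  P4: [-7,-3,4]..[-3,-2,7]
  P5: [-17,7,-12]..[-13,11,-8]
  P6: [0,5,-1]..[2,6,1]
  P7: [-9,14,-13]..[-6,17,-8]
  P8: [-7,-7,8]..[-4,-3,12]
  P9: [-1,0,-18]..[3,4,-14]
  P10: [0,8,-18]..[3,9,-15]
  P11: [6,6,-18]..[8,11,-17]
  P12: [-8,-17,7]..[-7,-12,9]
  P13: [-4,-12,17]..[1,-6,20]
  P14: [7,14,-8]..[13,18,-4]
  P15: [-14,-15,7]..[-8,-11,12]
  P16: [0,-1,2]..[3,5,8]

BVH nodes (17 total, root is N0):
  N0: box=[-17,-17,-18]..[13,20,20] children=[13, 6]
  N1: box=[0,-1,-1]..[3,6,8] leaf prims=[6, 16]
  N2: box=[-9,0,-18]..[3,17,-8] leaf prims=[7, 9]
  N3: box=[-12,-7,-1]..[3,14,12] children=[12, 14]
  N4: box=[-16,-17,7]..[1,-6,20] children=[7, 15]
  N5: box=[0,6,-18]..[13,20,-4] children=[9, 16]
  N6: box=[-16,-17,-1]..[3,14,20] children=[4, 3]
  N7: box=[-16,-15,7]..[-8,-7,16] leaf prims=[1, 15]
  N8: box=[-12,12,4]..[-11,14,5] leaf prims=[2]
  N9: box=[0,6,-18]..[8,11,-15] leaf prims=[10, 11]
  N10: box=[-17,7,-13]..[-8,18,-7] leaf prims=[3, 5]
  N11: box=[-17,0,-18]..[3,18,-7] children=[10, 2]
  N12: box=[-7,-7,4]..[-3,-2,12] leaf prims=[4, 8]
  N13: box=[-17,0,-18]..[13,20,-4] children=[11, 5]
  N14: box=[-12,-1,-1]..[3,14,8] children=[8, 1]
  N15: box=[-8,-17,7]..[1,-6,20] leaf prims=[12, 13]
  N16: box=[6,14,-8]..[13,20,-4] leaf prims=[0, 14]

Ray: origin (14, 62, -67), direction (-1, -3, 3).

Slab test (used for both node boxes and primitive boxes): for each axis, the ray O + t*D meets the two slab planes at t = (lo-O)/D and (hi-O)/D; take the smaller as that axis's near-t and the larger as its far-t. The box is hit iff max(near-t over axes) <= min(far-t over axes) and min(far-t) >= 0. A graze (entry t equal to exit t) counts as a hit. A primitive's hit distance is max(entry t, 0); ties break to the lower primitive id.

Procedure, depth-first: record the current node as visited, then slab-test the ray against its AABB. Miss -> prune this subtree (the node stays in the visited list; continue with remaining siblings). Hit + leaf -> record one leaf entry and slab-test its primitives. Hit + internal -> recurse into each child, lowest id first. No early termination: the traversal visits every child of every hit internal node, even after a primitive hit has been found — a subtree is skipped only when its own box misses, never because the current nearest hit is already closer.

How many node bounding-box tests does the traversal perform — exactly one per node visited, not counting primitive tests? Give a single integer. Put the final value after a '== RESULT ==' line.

Walk:
N0 x:[1,31] y:[14,79/3] z:[49/3,29] -> hit [49/3,79/3], descend [6, 13]
  N6 x:[11,30] y:[16,79/3] z:[22,29] -> hit [22,79/3], descend [3, 4]
    N3 x:[11,26] y:[16,23] z:[22,79/3] -> hit [22,23], descend [12, 14]
      N12 x:[17,21] y:[64/3,23] z:[71/3,79/3] -> miss, prune
      N14 x:[11,26] y:[16,21] z:[22,25] -> miss, prune
    N4 x:[13,30] y:[68/3,79/3] z:[74/3,29] -> hit [74/3,79/3], descend [7, 15]
      N7 x:[22,30] y:[23,77/3] z:[74/3,83/3] -> hit [74/3,77/3] leaf, test {P1(miss), P15@t=74/3}
      N15 x:[13,22] y:[68/3,79/3] z:[74/3,29] -> miss, prune
  N13 x:[1,31] y:[14,62/3] z:[49/3,21] -> hit [49/3,62/3], descend [5, 11]
    N5 x:[1,14] y:[14,56/3] z:[49/3,21] -> miss, prune
    N11 x:[11,31] y:[44/3,62/3] z:[49/3,20] -> hit [49/3,20], descend [2, 10]
      N2 x:[11,23] y:[15,62/3] z:[49/3,59/3] -> hit [49/3,59/3] leaf, test {P7(miss), P9(miss)}
      N10 x:[22,31] y:[44/3,55/3] z:[18,20] -> miss, prune

Summary -> nodes [0, 6, 3, 12, 14, 4, 7, 15, 13, 5, 11, 2, 10]; box-tests=13; leaf-entries=2; first=P15

== RESULT ==
13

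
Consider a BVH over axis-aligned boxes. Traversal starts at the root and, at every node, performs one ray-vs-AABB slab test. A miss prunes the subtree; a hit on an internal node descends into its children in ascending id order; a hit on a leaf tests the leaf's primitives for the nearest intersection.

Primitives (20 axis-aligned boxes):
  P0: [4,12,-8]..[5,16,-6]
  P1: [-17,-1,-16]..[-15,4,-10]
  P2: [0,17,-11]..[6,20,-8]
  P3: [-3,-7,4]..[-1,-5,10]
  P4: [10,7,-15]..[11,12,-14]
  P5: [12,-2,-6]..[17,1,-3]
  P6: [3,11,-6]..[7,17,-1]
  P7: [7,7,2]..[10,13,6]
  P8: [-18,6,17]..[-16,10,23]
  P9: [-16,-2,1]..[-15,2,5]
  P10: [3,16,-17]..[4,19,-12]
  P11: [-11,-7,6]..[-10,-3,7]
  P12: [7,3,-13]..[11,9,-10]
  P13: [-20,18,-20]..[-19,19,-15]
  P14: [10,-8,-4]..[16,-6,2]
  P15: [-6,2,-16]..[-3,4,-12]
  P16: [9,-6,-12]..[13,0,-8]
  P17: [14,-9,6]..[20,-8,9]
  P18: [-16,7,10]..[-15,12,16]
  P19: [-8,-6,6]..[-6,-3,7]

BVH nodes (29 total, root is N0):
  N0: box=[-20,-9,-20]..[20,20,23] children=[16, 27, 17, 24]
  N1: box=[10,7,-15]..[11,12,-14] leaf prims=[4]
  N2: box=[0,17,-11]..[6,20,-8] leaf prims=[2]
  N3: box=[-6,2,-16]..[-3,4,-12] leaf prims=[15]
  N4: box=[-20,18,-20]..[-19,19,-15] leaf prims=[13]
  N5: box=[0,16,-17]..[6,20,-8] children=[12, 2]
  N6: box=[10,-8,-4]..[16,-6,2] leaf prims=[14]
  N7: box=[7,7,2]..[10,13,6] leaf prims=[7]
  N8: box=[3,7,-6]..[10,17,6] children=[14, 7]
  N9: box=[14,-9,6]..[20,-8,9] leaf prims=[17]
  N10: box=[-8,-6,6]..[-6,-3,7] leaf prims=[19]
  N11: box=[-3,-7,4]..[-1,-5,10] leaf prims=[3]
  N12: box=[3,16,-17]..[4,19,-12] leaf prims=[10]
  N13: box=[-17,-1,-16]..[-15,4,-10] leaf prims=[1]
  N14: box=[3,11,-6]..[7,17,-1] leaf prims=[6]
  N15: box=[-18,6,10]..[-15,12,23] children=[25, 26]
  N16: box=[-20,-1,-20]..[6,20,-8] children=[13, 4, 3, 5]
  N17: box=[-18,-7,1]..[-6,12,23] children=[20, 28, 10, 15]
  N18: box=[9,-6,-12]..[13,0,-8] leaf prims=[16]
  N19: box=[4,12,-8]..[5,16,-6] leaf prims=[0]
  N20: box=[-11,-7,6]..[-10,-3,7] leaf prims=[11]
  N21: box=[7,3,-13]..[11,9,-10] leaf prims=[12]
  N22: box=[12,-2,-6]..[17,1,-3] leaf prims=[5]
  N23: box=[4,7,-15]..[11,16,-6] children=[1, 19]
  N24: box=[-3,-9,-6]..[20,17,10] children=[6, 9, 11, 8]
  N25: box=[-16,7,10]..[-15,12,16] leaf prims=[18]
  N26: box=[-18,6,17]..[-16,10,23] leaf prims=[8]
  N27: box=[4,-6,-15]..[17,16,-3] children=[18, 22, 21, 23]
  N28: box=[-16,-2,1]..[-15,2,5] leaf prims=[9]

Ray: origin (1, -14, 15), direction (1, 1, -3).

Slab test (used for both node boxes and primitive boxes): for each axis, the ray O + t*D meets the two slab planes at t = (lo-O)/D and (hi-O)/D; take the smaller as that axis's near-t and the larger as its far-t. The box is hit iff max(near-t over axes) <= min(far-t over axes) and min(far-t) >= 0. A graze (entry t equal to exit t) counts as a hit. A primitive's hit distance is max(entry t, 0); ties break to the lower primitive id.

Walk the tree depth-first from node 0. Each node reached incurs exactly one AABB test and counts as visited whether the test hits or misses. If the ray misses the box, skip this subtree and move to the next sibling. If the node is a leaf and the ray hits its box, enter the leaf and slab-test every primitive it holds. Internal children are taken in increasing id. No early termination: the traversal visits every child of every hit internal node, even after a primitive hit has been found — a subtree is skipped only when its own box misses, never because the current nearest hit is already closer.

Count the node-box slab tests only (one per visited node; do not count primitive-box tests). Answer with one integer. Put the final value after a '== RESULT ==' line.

Walk:
N0 x:[-21,19] y:[5,34] z:[-8/3,35/3] -> hit [5,35/3], descend [16, 17, 24, 27]
  N16 x:[-21,5] y:[13,34] z:[23/3,35/3] -> miss, prune
  N17 x:[-19,-7] y:[7,26] z:[-8/3,14/3] -> miss, prune
  N24 x:[-4,19] y:[5,31] z:[5/3,7] -> hit [5,7], descend [6, 8, 9, 11]
    N6 x:[9,15] y:[6,8] z:[13/3,19/3] -> miss, prune
    N8 x:[2,9] y:[21,31] z:[3,7] -> miss, prune
    N9 x:[13,19] y:[5,6] z:[2,3] -> miss, prune
    N11 x:[-4,-2] y:[7,9] z:[5/3,11/3] -> miss, prune
  N27 x:[3,16] y:[8,30] z:[6,10] -> hit [8,10], descend [18, 21, 22, 23]
    N18 x:[8,12] y:[8,14] z:[23/3,9] -> hit [8,9] leaf, test {P16@t=8}
    N21 x:[6,10] y:[17,23] z:[25/3,28/3] -> miss, prune
    N22 x:[11,16] y:[12,15] z:[6,7] -> miss, prune
    N23 x:[3,10] y:[21,30] z:[7,10] -> miss, prune

order=[0, 16, 17, 24, 6, 8, 9, 11, 27, 18, 21, 22, 23]  |boxes|=13  |leaves|=1  hit=P16

== RESULT ==
13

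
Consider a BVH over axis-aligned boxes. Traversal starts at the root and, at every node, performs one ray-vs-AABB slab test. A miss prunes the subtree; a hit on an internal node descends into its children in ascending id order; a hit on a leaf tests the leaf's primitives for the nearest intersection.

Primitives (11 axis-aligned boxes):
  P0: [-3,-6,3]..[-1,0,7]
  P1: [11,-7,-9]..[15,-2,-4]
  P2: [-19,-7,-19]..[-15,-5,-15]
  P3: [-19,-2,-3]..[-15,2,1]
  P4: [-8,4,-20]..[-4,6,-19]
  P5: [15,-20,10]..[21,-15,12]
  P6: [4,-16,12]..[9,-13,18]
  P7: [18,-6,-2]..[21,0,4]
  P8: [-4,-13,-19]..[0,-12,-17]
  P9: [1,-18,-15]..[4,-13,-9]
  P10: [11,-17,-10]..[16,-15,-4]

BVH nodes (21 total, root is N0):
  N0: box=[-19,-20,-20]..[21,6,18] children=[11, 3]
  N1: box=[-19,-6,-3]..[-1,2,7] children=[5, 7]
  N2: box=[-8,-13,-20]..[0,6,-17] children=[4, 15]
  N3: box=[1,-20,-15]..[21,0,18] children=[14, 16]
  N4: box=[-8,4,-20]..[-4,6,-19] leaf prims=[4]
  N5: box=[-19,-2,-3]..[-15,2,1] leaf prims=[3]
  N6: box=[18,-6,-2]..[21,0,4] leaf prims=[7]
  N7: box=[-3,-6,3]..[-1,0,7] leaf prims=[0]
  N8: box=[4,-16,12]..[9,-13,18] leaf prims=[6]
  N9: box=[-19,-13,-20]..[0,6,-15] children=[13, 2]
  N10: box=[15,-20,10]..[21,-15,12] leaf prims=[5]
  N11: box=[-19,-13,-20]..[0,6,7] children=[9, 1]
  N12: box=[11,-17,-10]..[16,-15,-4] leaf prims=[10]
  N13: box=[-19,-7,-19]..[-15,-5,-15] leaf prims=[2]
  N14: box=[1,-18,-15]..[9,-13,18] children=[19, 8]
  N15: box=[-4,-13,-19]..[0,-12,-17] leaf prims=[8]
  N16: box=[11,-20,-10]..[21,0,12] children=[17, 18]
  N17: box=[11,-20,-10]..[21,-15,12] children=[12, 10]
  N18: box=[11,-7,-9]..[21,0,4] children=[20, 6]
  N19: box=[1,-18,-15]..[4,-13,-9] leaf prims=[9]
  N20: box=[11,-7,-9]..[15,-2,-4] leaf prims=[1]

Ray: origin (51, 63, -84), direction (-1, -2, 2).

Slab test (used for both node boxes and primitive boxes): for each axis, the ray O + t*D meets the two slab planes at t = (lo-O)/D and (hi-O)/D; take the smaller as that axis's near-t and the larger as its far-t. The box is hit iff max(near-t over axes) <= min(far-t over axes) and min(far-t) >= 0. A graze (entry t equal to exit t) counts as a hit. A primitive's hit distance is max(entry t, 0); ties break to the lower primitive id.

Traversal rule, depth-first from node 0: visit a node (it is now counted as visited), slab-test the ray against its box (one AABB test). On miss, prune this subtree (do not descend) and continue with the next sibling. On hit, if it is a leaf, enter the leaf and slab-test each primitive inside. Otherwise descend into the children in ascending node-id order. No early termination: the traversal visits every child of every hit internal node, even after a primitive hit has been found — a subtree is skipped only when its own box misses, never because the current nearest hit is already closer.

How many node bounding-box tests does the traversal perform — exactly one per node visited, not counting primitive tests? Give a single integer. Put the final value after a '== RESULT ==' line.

Trace the traversal:
N0 x:[30,70] y:[57/2,83/2] z:[32,51] -> hit [32,83/2], descend [3, 11]
  N3 x:[30,50] y:[63/2,83/2] z:[69/2,51] -> hit [69/2,83/2], descend [14, 16]
    N14 x:[42,50] y:[38,81/2] z:[69/2,51] -> miss, prune
    N16 x:[30,40] y:[63/2,83/2] z:[37,48] -> hit [37,40], descend [17, 18]
      N17 x:[30,40] y:[39,83/2] z:[37,48] -> hit [39,40], descend [10, 12]
        N10 x:[30,36] y:[39,83/2] z:[47,48] -> miss, prune
        N12 x:[35,40] y:[39,40] z:[37,40] -> hit [39,40] leaf, test {P10@t=39}
      N18 x:[30,40] y:[63/2,35] z:[75/2,44] -> miss, prune
  N11 x:[51,70] y:[57/2,38] z:[32,91/2] -> miss, prune

Summary -> nodes [0, 3, 14, 16, 17, 10, 12, 18, 11]; box-tests=9; leaf-entries=1; first=P10

== RESULT ==
9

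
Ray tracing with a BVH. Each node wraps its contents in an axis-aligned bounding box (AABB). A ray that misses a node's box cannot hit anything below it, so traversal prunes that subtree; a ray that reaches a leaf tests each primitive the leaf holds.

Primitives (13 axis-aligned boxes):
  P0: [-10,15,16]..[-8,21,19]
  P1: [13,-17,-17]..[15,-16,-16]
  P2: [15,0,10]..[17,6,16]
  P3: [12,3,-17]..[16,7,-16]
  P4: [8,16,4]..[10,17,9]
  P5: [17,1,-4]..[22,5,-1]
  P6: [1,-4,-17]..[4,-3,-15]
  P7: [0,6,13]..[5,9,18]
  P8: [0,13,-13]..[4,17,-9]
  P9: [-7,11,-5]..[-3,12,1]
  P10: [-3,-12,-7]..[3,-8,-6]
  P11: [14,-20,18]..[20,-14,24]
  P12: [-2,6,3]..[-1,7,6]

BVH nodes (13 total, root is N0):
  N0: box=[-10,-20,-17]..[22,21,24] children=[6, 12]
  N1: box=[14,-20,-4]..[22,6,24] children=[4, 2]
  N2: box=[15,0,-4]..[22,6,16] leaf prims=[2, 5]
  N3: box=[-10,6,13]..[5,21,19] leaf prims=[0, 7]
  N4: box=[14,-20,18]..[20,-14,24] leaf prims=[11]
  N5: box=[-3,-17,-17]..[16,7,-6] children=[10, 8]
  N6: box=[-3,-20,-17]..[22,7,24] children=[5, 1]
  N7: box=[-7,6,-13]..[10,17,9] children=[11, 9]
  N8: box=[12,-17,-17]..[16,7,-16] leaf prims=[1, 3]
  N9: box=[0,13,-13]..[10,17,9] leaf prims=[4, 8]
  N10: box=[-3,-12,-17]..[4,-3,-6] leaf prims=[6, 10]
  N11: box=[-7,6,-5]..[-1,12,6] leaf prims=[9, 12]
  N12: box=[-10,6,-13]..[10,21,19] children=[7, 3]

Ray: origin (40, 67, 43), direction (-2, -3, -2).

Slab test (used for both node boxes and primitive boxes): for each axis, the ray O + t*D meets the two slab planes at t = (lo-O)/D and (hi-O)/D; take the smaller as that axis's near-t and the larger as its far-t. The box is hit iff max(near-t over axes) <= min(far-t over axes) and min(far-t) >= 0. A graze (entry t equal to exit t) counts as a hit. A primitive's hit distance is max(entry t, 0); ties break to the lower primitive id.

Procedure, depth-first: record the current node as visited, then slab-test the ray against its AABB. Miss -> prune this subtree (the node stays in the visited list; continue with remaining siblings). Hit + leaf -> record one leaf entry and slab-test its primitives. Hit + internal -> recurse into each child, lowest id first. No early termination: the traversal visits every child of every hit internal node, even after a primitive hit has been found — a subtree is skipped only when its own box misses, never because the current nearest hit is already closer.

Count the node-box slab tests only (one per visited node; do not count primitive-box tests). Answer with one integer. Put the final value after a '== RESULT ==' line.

Walk:
N0 x:[9,25] y:[46/3,29] z:[19/2,30] -> hit [46/3,25], descend [6, 12]
  N6 x:[9,43/2] y:[20,29] z:[19/2,30] -> hit [20,43/2], descend [1, 5]
    N1 x:[9,13] y:[61/3,29] z:[19/2,47/2] -> miss, prune
    N5 x:[12,43/2] y:[20,28] z:[49/2,30] -> miss, prune
  N12 x:[15,25] y:[46/3,61/3] z:[12,28] -> hit [46/3,61/3], descend [3, 7]
    N3 x:[35/2,25] y:[46/3,61/3] z:[12,15] -> miss, prune
    N7 x:[15,47/2] y:[50/3,61/3] z:[17,28] -> hit [17,61/3], descend [9, 11]
      N9 x:[15,20] y:[50/3,18] z:[17,28] -> hit [17,18] leaf, test {P4(miss), P8(miss)}
      N11 x:[41/2,47/2] y:[55/3,61/3] z:[37/2,24] -> miss, prune

Visited [0, 6, 1, 5, 12, 3, 7, 9, 11]. Tests: 9 box, 1 leaf. Nearest: miss.

== RESULT ==
9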